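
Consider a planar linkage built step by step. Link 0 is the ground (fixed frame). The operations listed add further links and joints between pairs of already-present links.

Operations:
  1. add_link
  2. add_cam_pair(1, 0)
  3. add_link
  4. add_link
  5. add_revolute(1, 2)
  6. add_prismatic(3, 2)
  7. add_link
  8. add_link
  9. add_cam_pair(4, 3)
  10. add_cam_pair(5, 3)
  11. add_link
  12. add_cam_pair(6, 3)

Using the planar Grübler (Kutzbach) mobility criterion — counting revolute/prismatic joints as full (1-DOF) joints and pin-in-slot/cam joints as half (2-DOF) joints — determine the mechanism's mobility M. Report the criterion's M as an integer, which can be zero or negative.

(L,J1,J2)=(1,0,0); link0 fixed
link1: (2,0,0)
C 1-0 [J2]: (2,0,1)
link2: (3,0,1)
link3: (4,0,1)
R 1-2 [J1]: (4,1,1)
P 3-2 [J1]: (4,2,1)
link4: (5,2,1)
link5: (6,2,1)
C 4-3 [J2]: (6,2,2)
C 5-3 [J2]: (6,2,3)
link6: (7,2,3)
C 6-3 [J2]: (7,2,4)
Grübler: 3·6 − 2·2 − 4 = 10

M = 10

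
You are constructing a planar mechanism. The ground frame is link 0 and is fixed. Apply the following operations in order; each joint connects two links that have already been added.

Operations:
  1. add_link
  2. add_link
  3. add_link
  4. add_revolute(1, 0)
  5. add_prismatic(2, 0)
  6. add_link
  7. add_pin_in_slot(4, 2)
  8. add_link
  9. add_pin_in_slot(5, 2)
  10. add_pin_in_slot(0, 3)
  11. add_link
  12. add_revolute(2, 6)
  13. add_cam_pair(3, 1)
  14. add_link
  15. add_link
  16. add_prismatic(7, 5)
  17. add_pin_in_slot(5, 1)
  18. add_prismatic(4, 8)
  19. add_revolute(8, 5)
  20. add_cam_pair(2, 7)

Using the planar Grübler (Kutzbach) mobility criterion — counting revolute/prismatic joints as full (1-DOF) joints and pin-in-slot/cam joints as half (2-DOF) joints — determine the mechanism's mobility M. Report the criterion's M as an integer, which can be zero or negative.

M = 6

[1;0;0] (link 0 is ground)
L+ [2;0;0]
L+ [3;0;0]
L+ [4;0;0]
R(1,0)∈J1 [4;1;0]
P(2,0)∈J1 [4;2;0]
L+ [5;2;0]
PS(4,2)∈J2 [5;2;1]
L+ [6;2;1]
PS(5,2)∈J2 [6;2;2]
PS(0,3)∈J2 [6;2;3]
L+ [7;2;3]
R(2,6)∈J1 [7;3;3]
C(3,1)∈J2 [7;3;4]
L+ [8;3;4]
L+ [9;3;4]
P(7,5)∈J1 [9;4;4]
PS(5,1)∈J2 [9;4;5]
P(4,8)∈J1 [9;5;5]
R(8,5)∈J1 [9;6;5]
C(2,7)∈J2 [9;6;6]
mobility = 24 − 12 − 6 = 6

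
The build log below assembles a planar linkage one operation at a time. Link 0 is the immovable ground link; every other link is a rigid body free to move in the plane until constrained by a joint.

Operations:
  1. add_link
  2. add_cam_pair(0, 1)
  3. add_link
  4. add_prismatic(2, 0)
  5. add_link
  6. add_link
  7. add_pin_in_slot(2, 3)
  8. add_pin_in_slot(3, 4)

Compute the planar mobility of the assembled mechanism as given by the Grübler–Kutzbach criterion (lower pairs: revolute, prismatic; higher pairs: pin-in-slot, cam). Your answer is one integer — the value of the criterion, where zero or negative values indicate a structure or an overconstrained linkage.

L=1 J1=0 J2=0
add link → L=2 J1=0 J2=0
C@0,1 dof=2 J2 → L=2 J1=0 J2=1
add link → L=3 J1=0 J2=1
P@2,0 dof=1 J1 → L=3 J1=1 J2=1
add link → L=4 J1=1 J2=1
add link → L=5 J1=1 J2=1
PS@2,3 dof=2 J2 → L=5 J1=1 J2=2
PS@3,4 dof=2 J2 → L=5 J1=1 J2=3
M=3(L−1)−2J1−J2=3·4−2·1−3=7

M = 7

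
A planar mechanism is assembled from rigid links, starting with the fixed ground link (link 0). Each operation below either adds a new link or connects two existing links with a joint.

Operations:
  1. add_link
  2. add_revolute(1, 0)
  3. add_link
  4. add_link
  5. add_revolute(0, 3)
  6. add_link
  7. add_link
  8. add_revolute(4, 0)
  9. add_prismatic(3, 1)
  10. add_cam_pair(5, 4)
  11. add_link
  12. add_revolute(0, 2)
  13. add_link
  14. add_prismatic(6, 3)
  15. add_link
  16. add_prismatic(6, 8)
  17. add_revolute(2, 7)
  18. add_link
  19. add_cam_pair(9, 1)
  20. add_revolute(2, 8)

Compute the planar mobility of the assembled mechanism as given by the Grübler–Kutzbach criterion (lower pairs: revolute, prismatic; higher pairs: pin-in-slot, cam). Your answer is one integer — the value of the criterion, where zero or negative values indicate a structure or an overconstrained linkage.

(L,J1,J2)=(1,0,0); link0 fixed
link1: (2,0,0)
R 1-0 [J1]: (2,1,0)
link2: (3,1,0)
link3: (4,1,0)
R 0-3 [J1]: (4,2,0)
link4: (5,2,0)
link5: (6,2,0)
R 4-0 [J1]: (6,3,0)
P 3-1 [J1]: (6,4,0)
C 5-4 [J2]: (6,4,1)
link6: (7,4,1)
R 0-2 [J1]: (7,5,1)
link7: (8,5,1)
P 6-3 [J1]: (8,6,1)
link8: (9,6,1)
P 6-8 [J1]: (9,7,1)
R 2-7 [J1]: (9,8,1)
link9: (10,8,1)
C 9-1 [J2]: (10,8,2)
R 2-8 [J1]: (10,9,2)
Grübler: 3·9 − 2·9 − 2 = 7

M = 7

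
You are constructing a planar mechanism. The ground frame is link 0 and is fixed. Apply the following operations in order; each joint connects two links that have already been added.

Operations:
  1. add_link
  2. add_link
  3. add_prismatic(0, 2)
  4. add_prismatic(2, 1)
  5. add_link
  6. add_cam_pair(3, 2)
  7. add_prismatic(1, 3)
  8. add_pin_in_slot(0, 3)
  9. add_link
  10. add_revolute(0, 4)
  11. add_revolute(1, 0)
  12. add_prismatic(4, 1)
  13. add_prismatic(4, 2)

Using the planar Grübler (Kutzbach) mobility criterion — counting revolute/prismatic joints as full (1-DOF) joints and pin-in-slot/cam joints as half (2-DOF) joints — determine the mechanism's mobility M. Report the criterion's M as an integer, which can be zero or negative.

L=1 J1=0 J2=0
add link → L=2 J1=0 J2=0
add link → L=3 J1=0 J2=0
P@0,2 dof=1 J1 → L=3 J1=1 J2=0
P@2,1 dof=1 J1 → L=3 J1=2 J2=0
add link → L=4 J1=2 J2=0
C@3,2 dof=2 J2 → L=4 J1=2 J2=1
P@1,3 dof=1 J1 → L=4 J1=3 J2=1
PS@0,3 dof=2 J2 → L=4 J1=3 J2=2
add link → L=5 J1=3 J2=2
R@0,4 dof=1 J1 → L=5 J1=4 J2=2
R@1,0 dof=1 J1 → L=5 J1=5 J2=2
P@4,1 dof=1 J1 → L=5 J1=6 J2=2
P@4,2 dof=1 J1 → L=5 J1=7 J2=2
M=3(L−1)−2J1−J2=3·4−2·7−2=-4

M = -4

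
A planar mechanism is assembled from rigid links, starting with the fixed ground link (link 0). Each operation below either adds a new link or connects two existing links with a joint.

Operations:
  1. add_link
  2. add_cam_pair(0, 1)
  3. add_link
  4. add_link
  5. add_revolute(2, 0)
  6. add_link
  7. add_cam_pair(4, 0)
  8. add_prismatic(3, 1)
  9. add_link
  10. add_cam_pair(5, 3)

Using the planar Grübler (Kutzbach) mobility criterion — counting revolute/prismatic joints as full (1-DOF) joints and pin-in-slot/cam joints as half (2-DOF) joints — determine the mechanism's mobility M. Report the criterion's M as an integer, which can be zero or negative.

M = 8

[1;0;0] (link 0 is ground)
L+ [2;0;0]
C(0,1)∈J2 [2;0;1]
L+ [3;0;1]
L+ [4;0;1]
R(2,0)∈J1 [4;1;1]
L+ [5;1;1]
C(4,0)∈J2 [5;1;2]
P(3,1)∈J1 [5;2;2]
L+ [6;2;2]
C(5,3)∈J2 [6;2;3]
mobility = 15 − 4 − 3 = 8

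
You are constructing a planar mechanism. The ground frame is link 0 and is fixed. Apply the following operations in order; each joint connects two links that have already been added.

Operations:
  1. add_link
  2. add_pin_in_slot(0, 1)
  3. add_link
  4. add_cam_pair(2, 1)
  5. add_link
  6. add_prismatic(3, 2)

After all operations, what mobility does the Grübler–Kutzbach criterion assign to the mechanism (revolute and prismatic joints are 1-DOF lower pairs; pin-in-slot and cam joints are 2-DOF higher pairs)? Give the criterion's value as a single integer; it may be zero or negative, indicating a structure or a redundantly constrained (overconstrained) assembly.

ground; <1,0,0>
#1 <2,0,0>
PS:0↔1 J2 <2,0,1>
#2 <3,0,1>
C:2↔1 J2 <3,0,2>
#3 <4,0,2>
P:3↔2 J1 <4,1,2>
3×3 − 2×1 − 1×2 = 5

M = 5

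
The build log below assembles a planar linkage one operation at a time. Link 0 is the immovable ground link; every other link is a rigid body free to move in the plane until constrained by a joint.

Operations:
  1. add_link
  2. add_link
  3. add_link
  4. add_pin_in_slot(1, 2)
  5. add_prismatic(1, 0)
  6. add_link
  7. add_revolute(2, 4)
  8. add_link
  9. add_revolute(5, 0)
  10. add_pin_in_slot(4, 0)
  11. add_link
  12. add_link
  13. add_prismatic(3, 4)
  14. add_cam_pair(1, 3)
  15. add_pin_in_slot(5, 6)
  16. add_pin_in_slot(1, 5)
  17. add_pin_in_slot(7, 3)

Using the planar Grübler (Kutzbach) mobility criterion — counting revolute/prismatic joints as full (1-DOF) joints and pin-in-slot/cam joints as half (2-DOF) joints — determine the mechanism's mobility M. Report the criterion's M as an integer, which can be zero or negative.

L=1 J1=0 J2=0
add link → L=2 J1=0 J2=0
add link → L=3 J1=0 J2=0
add link → L=4 J1=0 J2=0
PS@1,2 dof=2 J2 → L=4 J1=0 J2=1
P@1,0 dof=1 J1 → L=4 J1=1 J2=1
add link → L=5 J1=1 J2=1
R@2,4 dof=1 J1 → L=5 J1=2 J2=1
add link → L=6 J1=2 J2=1
R@5,0 dof=1 J1 → L=6 J1=3 J2=1
PS@4,0 dof=2 J2 → L=6 J1=3 J2=2
add link → L=7 J1=3 J2=2
add link → L=8 J1=3 J2=2
P@3,4 dof=1 J1 → L=8 J1=4 J2=2
C@1,3 dof=2 J2 → L=8 J1=4 J2=3
PS@5,6 dof=2 J2 → L=8 J1=4 J2=4
PS@1,5 dof=2 J2 → L=8 J1=4 J2=5
PS@7,3 dof=2 J2 → L=8 J1=4 J2=6
M=3(L−1)−2J1−J2=3·7−2·4−6=7

M = 7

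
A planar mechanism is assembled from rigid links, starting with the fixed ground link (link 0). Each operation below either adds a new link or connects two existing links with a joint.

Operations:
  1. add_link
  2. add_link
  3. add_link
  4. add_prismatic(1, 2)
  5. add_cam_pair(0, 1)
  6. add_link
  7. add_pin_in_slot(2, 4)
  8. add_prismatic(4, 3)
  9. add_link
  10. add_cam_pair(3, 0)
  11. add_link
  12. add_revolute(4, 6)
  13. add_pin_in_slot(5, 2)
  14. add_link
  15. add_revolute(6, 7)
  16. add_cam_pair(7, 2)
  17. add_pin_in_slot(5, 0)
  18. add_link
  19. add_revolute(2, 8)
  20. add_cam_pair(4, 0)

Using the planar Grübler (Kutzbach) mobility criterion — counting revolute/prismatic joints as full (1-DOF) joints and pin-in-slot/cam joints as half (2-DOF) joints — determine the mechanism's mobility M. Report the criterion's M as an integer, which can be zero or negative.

(L,J1,J2)=(1,0,0); link0 fixed
link1: (2,0,0)
link2: (3,0,0)
link3: (4,0,0)
P 1-2 [J1]: (4,1,0)
C 0-1 [J2]: (4,1,1)
link4: (5,1,1)
PS 2-4 [J2]: (5,1,2)
P 4-3 [J1]: (5,2,2)
link5: (6,2,2)
C 3-0 [J2]: (6,2,3)
link6: (7,2,3)
R 4-6 [J1]: (7,3,3)
PS 5-2 [J2]: (7,3,4)
link7: (8,3,4)
R 6-7 [J1]: (8,4,4)
C 7-2 [J2]: (8,4,5)
PS 5-0 [J2]: (8,4,6)
link8: (9,4,6)
R 2-8 [J1]: (9,5,6)
C 4-0 [J2]: (9,5,7)
Grübler: 3·8 − 2·5 − 7 = 7

M = 7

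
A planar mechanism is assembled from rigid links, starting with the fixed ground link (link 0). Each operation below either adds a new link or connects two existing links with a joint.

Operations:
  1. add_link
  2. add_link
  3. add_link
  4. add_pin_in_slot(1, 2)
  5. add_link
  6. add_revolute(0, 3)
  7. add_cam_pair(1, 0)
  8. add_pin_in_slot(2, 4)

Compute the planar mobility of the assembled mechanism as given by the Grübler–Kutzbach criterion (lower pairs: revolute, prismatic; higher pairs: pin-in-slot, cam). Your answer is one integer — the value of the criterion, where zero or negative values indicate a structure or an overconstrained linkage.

link 0 = ground. State L|J1|J2 = 1|0|0
+link1  2|0|0
+link2  3|0|0
+link3  4|0|0
PS(1,2) f=2→J2  4|0|1
+link4  5|0|1
R(0,3) f=1→J1  5|1|1
C(1,0) f=2→J2  5|1|2
PS(2,4) f=2→J2  5|1|3
M = 3(5−1)−2·1−3 = 12−2−3 = 7

M = 7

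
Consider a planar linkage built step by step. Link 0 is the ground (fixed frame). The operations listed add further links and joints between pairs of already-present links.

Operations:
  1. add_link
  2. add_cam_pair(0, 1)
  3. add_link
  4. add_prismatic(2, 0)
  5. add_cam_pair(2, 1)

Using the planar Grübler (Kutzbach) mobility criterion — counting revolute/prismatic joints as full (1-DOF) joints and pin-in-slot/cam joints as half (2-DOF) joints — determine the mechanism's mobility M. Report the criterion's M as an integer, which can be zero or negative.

link 0 = ground. State L|J1|J2 = 1|0|0
+link1  2|0|0
C(0,1) f=2→J2  2|0|1
+link2  3|0|1
P(2,0) f=1→J1  3|1|1
C(2,1) f=2→J2  3|1|2
M = 3(3−1)−2·1−2 = 6−2−2 = 2

M = 2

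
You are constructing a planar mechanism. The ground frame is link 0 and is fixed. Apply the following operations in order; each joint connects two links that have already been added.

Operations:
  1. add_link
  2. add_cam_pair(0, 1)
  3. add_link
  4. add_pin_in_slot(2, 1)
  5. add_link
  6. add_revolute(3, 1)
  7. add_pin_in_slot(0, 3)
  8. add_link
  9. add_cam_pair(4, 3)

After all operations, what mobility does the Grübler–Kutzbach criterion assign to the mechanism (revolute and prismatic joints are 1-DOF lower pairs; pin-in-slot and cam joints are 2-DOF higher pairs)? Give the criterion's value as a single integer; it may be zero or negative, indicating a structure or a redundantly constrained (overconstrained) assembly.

[1;0;0] (link 0 is ground)
L+ [2;0;0]
C(0,1)∈J2 [2;0;1]
L+ [3;0;1]
PS(2,1)∈J2 [3;0;2]
L+ [4;0;2]
R(3,1)∈J1 [4;1;2]
PS(0,3)∈J2 [4;1;3]
L+ [5;1;3]
C(4,3)∈J2 [5;1;4]
mobility = 12 − 2 − 4 = 6

M = 6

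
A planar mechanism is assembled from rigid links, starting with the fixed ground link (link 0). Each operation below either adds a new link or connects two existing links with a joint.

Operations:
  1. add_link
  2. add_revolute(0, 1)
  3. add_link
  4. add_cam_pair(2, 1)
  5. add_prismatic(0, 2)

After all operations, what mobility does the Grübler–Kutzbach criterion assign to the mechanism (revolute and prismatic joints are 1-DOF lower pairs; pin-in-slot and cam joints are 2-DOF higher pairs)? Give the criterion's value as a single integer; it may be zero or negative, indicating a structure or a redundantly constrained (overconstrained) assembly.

M = 1

ground; <1,0,0>
#1 <2,0,0>
R:0↔1 J1 <2,1,0>
#2 <3,1,0>
C:2↔1 J2 <3,1,1>
P:0↔2 J1 <3,2,1>
3×2 − 2×2 − 1×1 = 1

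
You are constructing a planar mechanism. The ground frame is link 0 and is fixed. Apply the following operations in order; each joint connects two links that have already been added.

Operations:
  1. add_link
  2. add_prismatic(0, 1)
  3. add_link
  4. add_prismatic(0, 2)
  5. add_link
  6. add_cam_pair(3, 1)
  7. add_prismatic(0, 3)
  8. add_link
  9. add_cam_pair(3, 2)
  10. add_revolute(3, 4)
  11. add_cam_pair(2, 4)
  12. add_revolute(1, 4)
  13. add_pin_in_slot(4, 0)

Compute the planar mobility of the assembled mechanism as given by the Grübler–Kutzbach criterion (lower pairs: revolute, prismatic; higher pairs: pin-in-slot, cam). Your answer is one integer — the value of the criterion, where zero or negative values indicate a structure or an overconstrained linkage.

(L,J1,J2)=(1,0,0); link0 fixed
link1: (2,0,0)
P 0-1 [J1]: (2,1,0)
link2: (3,1,0)
P 0-2 [J1]: (3,2,0)
link3: (4,2,0)
C 3-1 [J2]: (4,2,1)
P 0-3 [J1]: (4,3,1)
link4: (5,3,1)
C 3-2 [J2]: (5,3,2)
R 3-4 [J1]: (5,4,2)
C 2-4 [J2]: (5,4,3)
R 1-4 [J1]: (5,5,3)
PS 4-0 [J2]: (5,5,4)
Grübler: 3·4 − 2·5 − 4 = -2

M = -2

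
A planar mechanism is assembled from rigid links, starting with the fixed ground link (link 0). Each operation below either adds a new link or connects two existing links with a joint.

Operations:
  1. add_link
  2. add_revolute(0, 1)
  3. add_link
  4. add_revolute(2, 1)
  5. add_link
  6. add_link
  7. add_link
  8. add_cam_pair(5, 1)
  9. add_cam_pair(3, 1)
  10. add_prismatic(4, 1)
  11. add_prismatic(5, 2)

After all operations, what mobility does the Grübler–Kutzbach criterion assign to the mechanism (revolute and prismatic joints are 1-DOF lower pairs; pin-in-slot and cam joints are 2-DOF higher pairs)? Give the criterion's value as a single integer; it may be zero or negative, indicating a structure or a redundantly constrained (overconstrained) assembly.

[1;0;0] (link 0 is ground)
L+ [2;0;0]
R(0,1)∈J1 [2;1;0]
L+ [3;1;0]
R(2,1)∈J1 [3;2;0]
L+ [4;2;0]
L+ [5;2;0]
L+ [6;2;0]
C(5,1)∈J2 [6;2;1]
C(3,1)∈J2 [6;2;2]
P(4,1)∈J1 [6;3;2]
P(5,2)∈J1 [6;4;2]
mobility = 15 − 8 − 2 = 5

M = 5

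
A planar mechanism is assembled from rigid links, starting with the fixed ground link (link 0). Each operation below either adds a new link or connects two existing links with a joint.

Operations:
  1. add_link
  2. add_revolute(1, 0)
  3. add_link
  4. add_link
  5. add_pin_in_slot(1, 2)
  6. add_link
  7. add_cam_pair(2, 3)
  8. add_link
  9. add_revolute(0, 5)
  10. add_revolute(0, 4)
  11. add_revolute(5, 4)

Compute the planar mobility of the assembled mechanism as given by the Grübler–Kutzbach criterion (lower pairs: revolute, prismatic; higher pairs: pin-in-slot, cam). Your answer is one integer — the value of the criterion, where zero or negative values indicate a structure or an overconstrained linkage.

M = 5

L=1 J1=0 J2=0
add link → L=2 J1=0 J2=0
R@1,0 dof=1 J1 → L=2 J1=1 J2=0
add link → L=3 J1=1 J2=0
add link → L=4 J1=1 J2=0
PS@1,2 dof=2 J2 → L=4 J1=1 J2=1
add link → L=5 J1=1 J2=1
C@2,3 dof=2 J2 → L=5 J1=1 J2=2
add link → L=6 J1=1 J2=2
R@0,5 dof=1 J1 → L=6 J1=2 J2=2
R@0,4 dof=1 J1 → L=6 J1=3 J2=2
R@5,4 dof=1 J1 → L=6 J1=4 J2=2
M=3(L−1)−2J1−J2=3·5−2·4−2=5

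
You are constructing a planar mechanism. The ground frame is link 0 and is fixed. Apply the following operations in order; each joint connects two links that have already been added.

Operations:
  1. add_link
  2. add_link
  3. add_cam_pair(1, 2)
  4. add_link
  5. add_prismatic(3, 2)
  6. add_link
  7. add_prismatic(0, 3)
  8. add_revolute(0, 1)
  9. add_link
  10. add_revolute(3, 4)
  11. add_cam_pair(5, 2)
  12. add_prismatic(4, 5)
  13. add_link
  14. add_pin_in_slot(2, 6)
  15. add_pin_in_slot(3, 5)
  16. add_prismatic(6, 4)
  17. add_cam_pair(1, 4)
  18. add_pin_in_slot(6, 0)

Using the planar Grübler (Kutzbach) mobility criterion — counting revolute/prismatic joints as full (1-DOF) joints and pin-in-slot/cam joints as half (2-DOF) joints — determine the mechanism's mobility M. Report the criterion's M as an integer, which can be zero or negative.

M = 0

L=1 J1=0 J2=0
add link → L=2 J1=0 J2=0
add link → L=3 J1=0 J2=0
C@1,2 dof=2 J2 → L=3 J1=0 J2=1
add link → L=4 J1=0 J2=1
P@3,2 dof=1 J1 → L=4 J1=1 J2=1
add link → L=5 J1=1 J2=1
P@0,3 dof=1 J1 → L=5 J1=2 J2=1
R@0,1 dof=1 J1 → L=5 J1=3 J2=1
add link → L=6 J1=3 J2=1
R@3,4 dof=1 J1 → L=6 J1=4 J2=1
C@5,2 dof=2 J2 → L=6 J1=4 J2=2
P@4,5 dof=1 J1 → L=6 J1=5 J2=2
add link → L=7 J1=5 J2=2
PS@2,6 dof=2 J2 → L=7 J1=5 J2=3
PS@3,5 dof=2 J2 → L=7 J1=5 J2=4
P@6,4 dof=1 J1 → L=7 J1=6 J2=4
C@1,4 dof=2 J2 → L=7 J1=6 J2=5
PS@6,0 dof=2 J2 → L=7 J1=6 J2=6
M=3(L−1)−2J1−J2=3·6−2·6−6=0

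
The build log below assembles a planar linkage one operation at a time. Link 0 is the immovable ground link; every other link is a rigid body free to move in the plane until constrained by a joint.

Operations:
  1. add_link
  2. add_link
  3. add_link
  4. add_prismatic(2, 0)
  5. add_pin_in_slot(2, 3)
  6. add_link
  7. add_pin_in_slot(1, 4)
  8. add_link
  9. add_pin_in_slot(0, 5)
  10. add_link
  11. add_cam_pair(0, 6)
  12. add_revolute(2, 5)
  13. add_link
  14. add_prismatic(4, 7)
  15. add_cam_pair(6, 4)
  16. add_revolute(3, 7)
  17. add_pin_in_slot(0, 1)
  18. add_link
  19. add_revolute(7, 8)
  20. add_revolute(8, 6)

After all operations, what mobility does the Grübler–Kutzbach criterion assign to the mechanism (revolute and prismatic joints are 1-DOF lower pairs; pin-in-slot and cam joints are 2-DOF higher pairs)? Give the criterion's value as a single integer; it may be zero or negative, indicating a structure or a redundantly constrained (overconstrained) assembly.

[1;0;0] (link 0 is ground)
L+ [2;0;0]
L+ [3;0;0]
L+ [4;0;0]
P(2,0)∈J1 [4;1;0]
PS(2,3)∈J2 [4;1;1]
L+ [5;1;1]
PS(1,4)∈J2 [5;1;2]
L+ [6;1;2]
PS(0,5)∈J2 [6;1;3]
L+ [7;1;3]
C(0,6)∈J2 [7;1;4]
R(2,5)∈J1 [7;2;4]
L+ [8;2;4]
P(4,7)∈J1 [8;3;4]
C(6,4)∈J2 [8;3;5]
R(3,7)∈J1 [8;4;5]
PS(0,1)∈J2 [8;4;6]
L+ [9;4;6]
R(7,8)∈J1 [9;5;6]
R(8,6)∈J1 [9;6;6]
mobility = 24 − 12 − 6 = 6

M = 6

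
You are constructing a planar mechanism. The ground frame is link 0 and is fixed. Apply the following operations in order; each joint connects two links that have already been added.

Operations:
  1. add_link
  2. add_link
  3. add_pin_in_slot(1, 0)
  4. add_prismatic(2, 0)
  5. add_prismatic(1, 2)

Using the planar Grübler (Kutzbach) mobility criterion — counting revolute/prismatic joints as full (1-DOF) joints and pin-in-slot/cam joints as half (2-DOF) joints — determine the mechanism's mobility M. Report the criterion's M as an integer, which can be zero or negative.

(L,J1,J2)=(1,0,0); link0 fixed
link1: (2,0,0)
link2: (3,0,0)
PS 1-0 [J2]: (3,0,1)
P 2-0 [J1]: (3,1,1)
P 1-2 [J1]: (3,2,1)
Grübler: 3·2 − 2·2 − 1 = 1

M = 1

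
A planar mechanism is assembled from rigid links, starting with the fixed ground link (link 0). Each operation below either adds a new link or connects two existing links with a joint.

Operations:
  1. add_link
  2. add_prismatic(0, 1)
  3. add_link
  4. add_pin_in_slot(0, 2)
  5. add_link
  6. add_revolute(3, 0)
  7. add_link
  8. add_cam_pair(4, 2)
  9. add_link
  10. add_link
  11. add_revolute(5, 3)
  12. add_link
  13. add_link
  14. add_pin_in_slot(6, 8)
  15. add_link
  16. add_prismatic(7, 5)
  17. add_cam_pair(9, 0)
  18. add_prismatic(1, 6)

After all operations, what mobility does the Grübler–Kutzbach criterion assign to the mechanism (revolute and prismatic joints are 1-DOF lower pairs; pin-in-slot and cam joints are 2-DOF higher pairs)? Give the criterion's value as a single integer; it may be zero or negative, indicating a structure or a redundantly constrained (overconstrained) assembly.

M = 13

ground; <1,0,0>
#1 <2,0,0>
P:0↔1 J1 <2,1,0>
#2 <3,1,0>
PS:0↔2 J2 <3,1,1>
#3 <4,1,1>
R:3↔0 J1 <4,2,1>
#4 <5,2,1>
C:4↔2 J2 <5,2,2>
#5 <6,2,2>
#6 <7,2,2>
R:5↔3 J1 <7,3,2>
#7 <8,3,2>
#8 <9,3,2>
PS:6↔8 J2 <9,3,3>
#9 <10,3,3>
P:7↔5 J1 <10,4,3>
C:9↔0 J2 <10,4,4>
P:1↔6 J1 <10,5,4>
3×9 − 2×5 − 1×4 = 13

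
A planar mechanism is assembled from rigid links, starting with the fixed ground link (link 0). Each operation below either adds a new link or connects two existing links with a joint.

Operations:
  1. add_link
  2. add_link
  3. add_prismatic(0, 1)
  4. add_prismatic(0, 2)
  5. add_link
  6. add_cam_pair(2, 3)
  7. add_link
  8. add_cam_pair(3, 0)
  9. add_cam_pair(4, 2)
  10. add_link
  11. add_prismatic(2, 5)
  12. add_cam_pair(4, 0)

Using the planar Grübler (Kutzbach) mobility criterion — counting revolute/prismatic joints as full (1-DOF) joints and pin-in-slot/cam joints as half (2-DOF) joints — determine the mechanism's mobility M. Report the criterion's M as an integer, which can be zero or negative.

ground; <1,0,0>
#1 <2,0,0>
#2 <3,0,0>
P:0↔1 J1 <3,1,0>
P:0↔2 J1 <3,2,0>
#3 <4,2,0>
C:2↔3 J2 <4,2,1>
#4 <5,2,1>
C:3↔0 J2 <5,2,2>
C:4↔2 J2 <5,2,3>
#5 <6,2,3>
P:2↔5 J1 <6,3,3>
C:4↔0 J2 <6,3,4>
3×5 − 2×3 − 1×4 = 5

M = 5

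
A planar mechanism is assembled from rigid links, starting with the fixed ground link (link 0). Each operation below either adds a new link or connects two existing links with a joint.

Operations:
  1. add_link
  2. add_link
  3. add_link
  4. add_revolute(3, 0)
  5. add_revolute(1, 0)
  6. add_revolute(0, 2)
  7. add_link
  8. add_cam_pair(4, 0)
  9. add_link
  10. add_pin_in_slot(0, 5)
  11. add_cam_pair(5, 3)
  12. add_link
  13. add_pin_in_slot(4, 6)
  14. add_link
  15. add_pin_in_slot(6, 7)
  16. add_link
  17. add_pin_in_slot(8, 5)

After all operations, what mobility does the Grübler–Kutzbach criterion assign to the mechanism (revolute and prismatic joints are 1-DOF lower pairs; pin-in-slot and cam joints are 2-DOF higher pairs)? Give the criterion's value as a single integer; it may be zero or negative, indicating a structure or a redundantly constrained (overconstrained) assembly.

L=1 J1=0 J2=0
add link → L=2 J1=0 J2=0
add link → L=3 J1=0 J2=0
add link → L=4 J1=0 J2=0
R@3,0 dof=1 J1 → L=4 J1=1 J2=0
R@1,0 dof=1 J1 → L=4 J1=2 J2=0
R@0,2 dof=1 J1 → L=4 J1=3 J2=0
add link → L=5 J1=3 J2=0
C@4,0 dof=2 J2 → L=5 J1=3 J2=1
add link → L=6 J1=3 J2=1
PS@0,5 dof=2 J2 → L=6 J1=3 J2=2
C@5,3 dof=2 J2 → L=6 J1=3 J2=3
add link → L=7 J1=3 J2=3
PS@4,6 dof=2 J2 → L=7 J1=3 J2=4
add link → L=8 J1=3 J2=4
PS@6,7 dof=2 J2 → L=8 J1=3 J2=5
add link → L=9 J1=3 J2=5
PS@8,5 dof=2 J2 → L=9 J1=3 J2=6
M=3(L−1)−2J1−J2=3·8−2·3−6=12

M = 12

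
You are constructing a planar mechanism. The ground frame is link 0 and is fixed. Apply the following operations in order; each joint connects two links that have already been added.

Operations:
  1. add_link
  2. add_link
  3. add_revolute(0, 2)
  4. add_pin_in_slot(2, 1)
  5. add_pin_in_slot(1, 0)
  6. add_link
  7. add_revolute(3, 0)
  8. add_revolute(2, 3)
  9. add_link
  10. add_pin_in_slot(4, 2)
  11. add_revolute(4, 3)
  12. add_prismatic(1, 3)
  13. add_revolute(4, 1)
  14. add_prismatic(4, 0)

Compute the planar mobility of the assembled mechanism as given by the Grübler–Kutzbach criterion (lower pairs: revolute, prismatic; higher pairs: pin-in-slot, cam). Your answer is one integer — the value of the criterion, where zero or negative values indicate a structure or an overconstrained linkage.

(L,J1,J2)=(1,0,0); link0 fixed
link1: (2,0,0)
link2: (3,0,0)
R 0-2 [J1]: (3,1,0)
PS 2-1 [J2]: (3,1,1)
PS 1-0 [J2]: (3,1,2)
link3: (4,1,2)
R 3-0 [J1]: (4,2,2)
R 2-3 [J1]: (4,3,2)
link4: (5,3,2)
PS 4-2 [J2]: (5,3,3)
R 4-3 [J1]: (5,4,3)
P 1-3 [J1]: (5,5,3)
R 4-1 [J1]: (5,6,3)
P 4-0 [J1]: (5,7,3)
Grübler: 3·4 − 2·7 − 3 = -5

M = -5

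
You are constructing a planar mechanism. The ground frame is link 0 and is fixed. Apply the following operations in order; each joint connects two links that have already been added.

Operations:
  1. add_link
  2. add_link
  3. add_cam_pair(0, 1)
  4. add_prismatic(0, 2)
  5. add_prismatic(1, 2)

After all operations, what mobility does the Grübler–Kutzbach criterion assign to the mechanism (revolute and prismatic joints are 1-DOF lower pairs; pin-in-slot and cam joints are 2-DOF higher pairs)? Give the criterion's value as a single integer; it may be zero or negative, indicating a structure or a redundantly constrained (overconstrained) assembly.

[1;0;0] (link 0 is ground)
L+ [2;0;0]
L+ [3;0;0]
C(0,1)∈J2 [3;0;1]
P(0,2)∈J1 [3;1;1]
P(1,2)∈J1 [3;2;1]
mobility = 6 − 4 − 1 = 1

M = 1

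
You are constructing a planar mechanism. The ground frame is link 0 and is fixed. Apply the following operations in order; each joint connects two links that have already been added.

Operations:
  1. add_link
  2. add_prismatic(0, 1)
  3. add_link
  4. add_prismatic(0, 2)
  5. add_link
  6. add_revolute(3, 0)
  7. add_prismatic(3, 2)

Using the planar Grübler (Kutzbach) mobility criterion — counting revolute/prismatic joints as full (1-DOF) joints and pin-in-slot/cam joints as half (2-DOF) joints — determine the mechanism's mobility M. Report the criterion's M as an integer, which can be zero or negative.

(L,J1,J2)=(1,0,0); link0 fixed
link1: (2,0,0)
P 0-1 [J1]: (2,1,0)
link2: (3,1,0)
P 0-2 [J1]: (3,2,0)
link3: (4,2,0)
R 3-0 [J1]: (4,3,0)
P 3-2 [J1]: (4,4,0)
Grübler: 3·3 − 2·4 − 0 = 1

M = 1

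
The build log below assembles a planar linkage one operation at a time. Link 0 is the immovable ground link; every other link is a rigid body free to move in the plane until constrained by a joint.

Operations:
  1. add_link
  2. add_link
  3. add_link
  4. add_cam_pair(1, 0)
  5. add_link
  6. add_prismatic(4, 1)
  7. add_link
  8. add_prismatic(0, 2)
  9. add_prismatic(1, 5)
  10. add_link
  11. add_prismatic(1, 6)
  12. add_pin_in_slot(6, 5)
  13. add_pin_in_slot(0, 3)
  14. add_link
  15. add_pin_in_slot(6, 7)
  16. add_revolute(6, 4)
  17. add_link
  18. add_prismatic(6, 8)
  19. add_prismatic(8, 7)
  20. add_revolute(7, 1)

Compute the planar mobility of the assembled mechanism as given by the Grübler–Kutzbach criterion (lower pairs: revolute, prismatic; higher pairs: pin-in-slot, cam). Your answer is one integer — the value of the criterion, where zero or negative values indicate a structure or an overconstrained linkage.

M = 4

ground; <1,0,0>
#1 <2,0,0>
#2 <3,0,0>
#3 <4,0,0>
C:1↔0 J2 <4,0,1>
#4 <5,0,1>
P:4↔1 J1 <5,1,1>
#5 <6,1,1>
P:0↔2 J1 <6,2,1>
P:1↔5 J1 <6,3,1>
#6 <7,3,1>
P:1↔6 J1 <7,4,1>
PS:6↔5 J2 <7,4,2>
PS:0↔3 J2 <7,4,3>
#7 <8,4,3>
PS:6↔7 J2 <8,4,4>
R:6↔4 J1 <8,5,4>
#8 <9,5,4>
P:6↔8 J1 <9,6,4>
P:8↔7 J1 <9,7,4>
R:7↔1 J1 <9,8,4>
3×8 − 2×8 − 1×4 = 4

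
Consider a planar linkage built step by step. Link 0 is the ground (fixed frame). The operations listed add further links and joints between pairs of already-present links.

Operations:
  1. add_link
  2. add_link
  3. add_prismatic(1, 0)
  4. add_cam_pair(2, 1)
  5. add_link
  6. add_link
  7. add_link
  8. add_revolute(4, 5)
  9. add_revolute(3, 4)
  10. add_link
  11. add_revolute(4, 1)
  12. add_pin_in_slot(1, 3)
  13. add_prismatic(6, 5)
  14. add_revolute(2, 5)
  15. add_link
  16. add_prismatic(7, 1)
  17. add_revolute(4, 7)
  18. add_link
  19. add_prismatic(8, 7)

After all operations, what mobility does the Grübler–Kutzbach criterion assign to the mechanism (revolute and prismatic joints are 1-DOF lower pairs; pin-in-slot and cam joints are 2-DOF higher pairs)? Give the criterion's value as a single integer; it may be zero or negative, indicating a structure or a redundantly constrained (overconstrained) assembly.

M = 4

ground; <1,0,0>
#1 <2,0,0>
#2 <3,0,0>
P:1↔0 J1 <3,1,0>
C:2↔1 J2 <3,1,1>
#3 <4,1,1>
#4 <5,1,1>
#5 <6,1,1>
R:4↔5 J1 <6,2,1>
R:3↔4 J1 <6,3,1>
#6 <7,3,1>
R:4↔1 J1 <7,4,1>
PS:1↔3 J2 <7,4,2>
P:6↔5 J1 <7,5,2>
R:2↔5 J1 <7,6,2>
#7 <8,6,2>
P:7↔1 J1 <8,7,2>
R:4↔7 J1 <8,8,2>
#8 <9,8,2>
P:8↔7 J1 <9,9,2>
3×8 − 2×9 − 1×2 = 4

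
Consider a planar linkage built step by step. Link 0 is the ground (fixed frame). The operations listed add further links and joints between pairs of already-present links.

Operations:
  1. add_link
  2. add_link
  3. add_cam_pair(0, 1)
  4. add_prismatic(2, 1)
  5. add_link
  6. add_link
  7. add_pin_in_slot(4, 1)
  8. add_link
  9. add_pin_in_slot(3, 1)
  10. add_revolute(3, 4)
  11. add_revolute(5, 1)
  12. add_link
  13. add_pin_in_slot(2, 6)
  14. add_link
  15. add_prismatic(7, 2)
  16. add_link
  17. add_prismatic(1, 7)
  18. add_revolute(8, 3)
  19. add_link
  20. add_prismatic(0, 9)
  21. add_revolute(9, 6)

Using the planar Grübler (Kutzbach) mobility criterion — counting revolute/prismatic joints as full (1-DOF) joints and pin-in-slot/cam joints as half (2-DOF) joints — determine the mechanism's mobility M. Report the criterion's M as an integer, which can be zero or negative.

L=1 J1=0 J2=0
add link → L=2 J1=0 J2=0
add link → L=3 J1=0 J2=0
C@0,1 dof=2 J2 → L=3 J1=0 J2=1
P@2,1 dof=1 J1 → L=3 J1=1 J2=1
add link → L=4 J1=1 J2=1
add link → L=5 J1=1 J2=1
PS@4,1 dof=2 J2 → L=5 J1=1 J2=2
add link → L=6 J1=1 J2=2
PS@3,1 dof=2 J2 → L=6 J1=1 J2=3
R@3,4 dof=1 J1 → L=6 J1=2 J2=3
R@5,1 dof=1 J1 → L=6 J1=3 J2=3
add link → L=7 J1=3 J2=3
PS@2,6 dof=2 J2 → L=7 J1=3 J2=4
add link → L=8 J1=3 J2=4
P@7,2 dof=1 J1 → L=8 J1=4 J2=4
add link → L=9 J1=4 J2=4
P@1,7 dof=1 J1 → L=9 J1=5 J2=4
R@8,3 dof=1 J1 → L=9 J1=6 J2=4
add link → L=10 J1=6 J2=4
P@0,9 dof=1 J1 → L=10 J1=7 J2=4
R@9,6 dof=1 J1 → L=10 J1=8 J2=4
M=3(L−1)−2J1−J2=3·9−2·8−4=7

M = 7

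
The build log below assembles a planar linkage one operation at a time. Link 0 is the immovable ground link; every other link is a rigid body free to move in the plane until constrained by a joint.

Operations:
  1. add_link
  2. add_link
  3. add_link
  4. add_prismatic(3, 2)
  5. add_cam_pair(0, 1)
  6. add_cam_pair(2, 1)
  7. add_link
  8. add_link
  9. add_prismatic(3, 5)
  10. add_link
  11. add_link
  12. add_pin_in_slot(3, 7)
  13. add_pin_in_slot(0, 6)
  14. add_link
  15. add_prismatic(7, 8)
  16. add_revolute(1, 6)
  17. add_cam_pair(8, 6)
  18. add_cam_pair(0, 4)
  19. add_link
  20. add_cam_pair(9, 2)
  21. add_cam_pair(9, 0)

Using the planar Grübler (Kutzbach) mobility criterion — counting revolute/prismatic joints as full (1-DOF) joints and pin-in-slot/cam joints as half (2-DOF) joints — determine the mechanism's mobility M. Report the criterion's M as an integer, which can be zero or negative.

M = 11

[1;0;0] (link 0 is ground)
L+ [2;0;0]
L+ [3;0;0]
L+ [4;0;0]
P(3,2)∈J1 [4;1;0]
C(0,1)∈J2 [4;1;1]
C(2,1)∈J2 [4;1;2]
L+ [5;1;2]
L+ [6;1;2]
P(3,5)∈J1 [6;2;2]
L+ [7;2;2]
L+ [8;2;2]
PS(3,7)∈J2 [8;2;3]
PS(0,6)∈J2 [8;2;4]
L+ [9;2;4]
P(7,8)∈J1 [9;3;4]
R(1,6)∈J1 [9;4;4]
C(8,6)∈J2 [9;4;5]
C(0,4)∈J2 [9;4;6]
L+ [10;4;6]
C(9,2)∈J2 [10;4;7]
C(9,0)∈J2 [10;4;8]
mobility = 27 − 8 − 8 = 11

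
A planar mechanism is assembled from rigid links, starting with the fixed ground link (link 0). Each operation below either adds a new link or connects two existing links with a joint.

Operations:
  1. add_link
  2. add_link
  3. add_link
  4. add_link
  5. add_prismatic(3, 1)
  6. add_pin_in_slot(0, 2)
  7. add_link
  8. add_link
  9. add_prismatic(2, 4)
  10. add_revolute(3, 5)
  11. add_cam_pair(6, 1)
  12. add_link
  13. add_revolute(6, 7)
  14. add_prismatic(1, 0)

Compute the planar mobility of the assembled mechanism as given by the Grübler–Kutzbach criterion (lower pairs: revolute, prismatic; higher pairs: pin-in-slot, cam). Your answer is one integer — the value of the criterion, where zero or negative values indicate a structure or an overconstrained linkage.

ground; <1,0,0>
#1 <2,0,0>
#2 <3,0,0>
#3 <4,0,0>
#4 <5,0,0>
P:3↔1 J1 <5,1,0>
PS:0↔2 J2 <5,1,1>
#5 <6,1,1>
#6 <7,1,1>
P:2↔4 J1 <7,2,1>
R:3↔5 J1 <7,3,1>
C:6↔1 J2 <7,3,2>
#7 <8,3,2>
R:6↔7 J1 <8,4,2>
P:1↔0 J1 <8,5,2>
3×7 − 2×5 − 1×2 = 9

M = 9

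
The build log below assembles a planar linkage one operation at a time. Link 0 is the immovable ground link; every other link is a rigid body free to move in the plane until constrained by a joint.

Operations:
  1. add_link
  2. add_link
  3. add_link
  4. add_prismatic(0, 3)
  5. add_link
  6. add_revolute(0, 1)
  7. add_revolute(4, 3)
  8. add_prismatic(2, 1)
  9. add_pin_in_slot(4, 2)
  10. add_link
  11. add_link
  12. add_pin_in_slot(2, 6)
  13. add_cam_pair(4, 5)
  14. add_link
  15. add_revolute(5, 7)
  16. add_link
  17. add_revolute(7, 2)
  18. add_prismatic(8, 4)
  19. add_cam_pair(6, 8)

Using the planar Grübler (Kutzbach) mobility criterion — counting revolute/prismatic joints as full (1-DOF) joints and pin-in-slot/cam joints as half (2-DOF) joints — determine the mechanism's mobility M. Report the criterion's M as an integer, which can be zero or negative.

(L,J1,J2)=(1,0,0); link0 fixed
link1: (2,0,0)
link2: (3,0,0)
link3: (4,0,0)
P 0-3 [J1]: (4,1,0)
link4: (5,1,0)
R 0-1 [J1]: (5,2,0)
R 4-3 [J1]: (5,3,0)
P 2-1 [J1]: (5,4,0)
PS 4-2 [J2]: (5,4,1)
link5: (6,4,1)
link6: (7,4,1)
PS 2-6 [J2]: (7,4,2)
C 4-5 [J2]: (7,4,3)
link7: (8,4,3)
R 5-7 [J1]: (8,5,3)
link8: (9,5,3)
R 7-2 [J1]: (9,6,3)
P 8-4 [J1]: (9,7,3)
C 6-8 [J2]: (9,7,4)
Grübler: 3·8 − 2·7 − 4 = 6

M = 6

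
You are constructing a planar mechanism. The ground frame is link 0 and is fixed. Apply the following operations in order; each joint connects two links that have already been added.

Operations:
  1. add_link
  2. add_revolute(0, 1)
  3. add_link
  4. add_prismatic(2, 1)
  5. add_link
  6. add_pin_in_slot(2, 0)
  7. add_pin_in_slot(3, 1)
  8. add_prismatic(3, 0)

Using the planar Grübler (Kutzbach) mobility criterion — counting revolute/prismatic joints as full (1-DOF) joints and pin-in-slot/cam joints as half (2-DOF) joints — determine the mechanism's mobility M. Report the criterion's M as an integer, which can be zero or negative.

M = 1

[1;0;0] (link 0 is ground)
L+ [2;0;0]
R(0,1)∈J1 [2;1;0]
L+ [3;1;0]
P(2,1)∈J1 [3;2;0]
L+ [4;2;0]
PS(2,0)∈J2 [4;2;1]
PS(3,1)∈J2 [4;2;2]
P(3,0)∈J1 [4;3;2]
mobility = 9 − 6 − 2 = 1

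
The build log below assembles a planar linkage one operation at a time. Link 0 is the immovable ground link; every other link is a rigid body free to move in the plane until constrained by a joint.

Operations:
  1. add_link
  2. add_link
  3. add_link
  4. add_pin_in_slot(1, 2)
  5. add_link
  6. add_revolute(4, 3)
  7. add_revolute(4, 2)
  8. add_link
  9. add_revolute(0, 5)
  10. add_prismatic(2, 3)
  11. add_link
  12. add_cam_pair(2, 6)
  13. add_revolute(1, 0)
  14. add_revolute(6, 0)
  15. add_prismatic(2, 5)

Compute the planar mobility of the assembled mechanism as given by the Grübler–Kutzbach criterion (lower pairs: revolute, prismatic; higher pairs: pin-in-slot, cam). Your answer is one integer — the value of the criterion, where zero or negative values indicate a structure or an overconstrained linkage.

M = 2

L=1 J1=0 J2=0
add link → L=2 J1=0 J2=0
add link → L=3 J1=0 J2=0
add link → L=4 J1=0 J2=0
PS@1,2 dof=2 J2 → L=4 J1=0 J2=1
add link → L=5 J1=0 J2=1
R@4,3 dof=1 J1 → L=5 J1=1 J2=1
R@4,2 dof=1 J1 → L=5 J1=2 J2=1
add link → L=6 J1=2 J2=1
R@0,5 dof=1 J1 → L=6 J1=3 J2=1
P@2,3 dof=1 J1 → L=6 J1=4 J2=1
add link → L=7 J1=4 J2=1
C@2,6 dof=2 J2 → L=7 J1=4 J2=2
R@1,0 dof=1 J1 → L=7 J1=5 J2=2
R@6,0 dof=1 J1 → L=7 J1=6 J2=2
P@2,5 dof=1 J1 → L=7 J1=7 J2=2
M=3(L−1)−2J1−J2=3·6−2·7−2=2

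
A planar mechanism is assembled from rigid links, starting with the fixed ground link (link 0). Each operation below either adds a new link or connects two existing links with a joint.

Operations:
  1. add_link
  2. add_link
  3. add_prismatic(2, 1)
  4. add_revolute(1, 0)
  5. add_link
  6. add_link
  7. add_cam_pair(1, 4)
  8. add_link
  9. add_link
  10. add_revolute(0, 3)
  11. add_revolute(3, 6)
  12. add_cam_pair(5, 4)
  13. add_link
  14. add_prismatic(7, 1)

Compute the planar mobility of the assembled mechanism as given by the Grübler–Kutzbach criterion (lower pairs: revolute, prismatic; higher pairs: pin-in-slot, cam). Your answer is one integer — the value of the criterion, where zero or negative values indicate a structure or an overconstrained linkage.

link 0 = ground. State L|J1|J2 = 1|0|0
+link1  2|0|0
+link2  3|0|0
P(2,1) f=1→J1  3|1|0
R(1,0) f=1→J1  3|2|0
+link3  4|2|0
+link4  5|2|0
C(1,4) f=2→J2  5|2|1
+link5  6|2|1
+link6  7|2|1
R(0,3) f=1→J1  7|3|1
R(3,6) f=1→J1  7|4|1
C(5,4) f=2→J2  7|4|2
+link7  8|4|2
P(7,1) f=1→J1  8|5|2
M = 3(8−1)−2·5−2 = 21−10−2 = 9

M = 9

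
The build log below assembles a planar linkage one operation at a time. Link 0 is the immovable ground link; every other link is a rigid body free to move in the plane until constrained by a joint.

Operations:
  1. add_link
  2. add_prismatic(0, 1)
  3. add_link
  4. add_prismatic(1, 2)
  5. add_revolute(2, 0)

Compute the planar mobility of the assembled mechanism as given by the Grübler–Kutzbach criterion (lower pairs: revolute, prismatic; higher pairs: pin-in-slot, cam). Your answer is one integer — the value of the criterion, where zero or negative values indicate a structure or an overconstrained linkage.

M = 0

link 0 = ground. State L|J1|J2 = 1|0|0
+link1  2|0|0
P(0,1) f=1→J1  2|1|0
+link2  3|1|0
P(1,2) f=1→J1  3|2|0
R(2,0) f=1→J1  3|3|0
M = 3(3−1)−2·3−0 = 6−6−0 = 0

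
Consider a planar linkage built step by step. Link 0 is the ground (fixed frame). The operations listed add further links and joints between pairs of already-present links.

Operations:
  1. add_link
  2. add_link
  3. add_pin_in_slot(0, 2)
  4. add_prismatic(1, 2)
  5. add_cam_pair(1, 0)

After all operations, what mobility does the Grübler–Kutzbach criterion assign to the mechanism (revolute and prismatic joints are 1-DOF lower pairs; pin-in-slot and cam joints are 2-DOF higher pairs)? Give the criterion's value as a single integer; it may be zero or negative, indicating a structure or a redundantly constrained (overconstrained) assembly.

(L,J1,J2)=(1,0,0); link0 fixed
link1: (2,0,0)
link2: (3,0,0)
PS 0-2 [J2]: (3,0,1)
P 1-2 [J1]: (3,1,1)
C 1-0 [J2]: (3,1,2)
Grübler: 3·2 − 2·1 − 2 = 2

M = 2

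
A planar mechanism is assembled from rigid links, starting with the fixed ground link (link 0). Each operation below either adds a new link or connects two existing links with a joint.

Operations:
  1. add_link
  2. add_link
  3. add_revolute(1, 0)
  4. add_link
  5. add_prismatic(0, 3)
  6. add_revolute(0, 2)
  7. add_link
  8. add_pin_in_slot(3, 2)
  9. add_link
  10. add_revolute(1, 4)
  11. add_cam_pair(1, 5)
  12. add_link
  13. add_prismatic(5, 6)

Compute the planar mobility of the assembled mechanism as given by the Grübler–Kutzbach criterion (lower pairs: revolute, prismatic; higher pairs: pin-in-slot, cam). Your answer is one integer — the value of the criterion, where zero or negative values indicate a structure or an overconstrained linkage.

M = 6

L=1 J1=0 J2=0
add link → L=2 J1=0 J2=0
add link → L=3 J1=0 J2=0
R@1,0 dof=1 J1 → L=3 J1=1 J2=0
add link → L=4 J1=1 J2=0
P@0,3 dof=1 J1 → L=4 J1=2 J2=0
R@0,2 dof=1 J1 → L=4 J1=3 J2=0
add link → L=5 J1=3 J2=0
PS@3,2 dof=2 J2 → L=5 J1=3 J2=1
add link → L=6 J1=3 J2=1
R@1,4 dof=1 J1 → L=6 J1=4 J2=1
C@1,5 dof=2 J2 → L=6 J1=4 J2=2
add link → L=7 J1=4 J2=2
P@5,6 dof=1 J1 → L=7 J1=5 J2=2
M=3(L−1)−2J1−J2=3·6−2·5−2=6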